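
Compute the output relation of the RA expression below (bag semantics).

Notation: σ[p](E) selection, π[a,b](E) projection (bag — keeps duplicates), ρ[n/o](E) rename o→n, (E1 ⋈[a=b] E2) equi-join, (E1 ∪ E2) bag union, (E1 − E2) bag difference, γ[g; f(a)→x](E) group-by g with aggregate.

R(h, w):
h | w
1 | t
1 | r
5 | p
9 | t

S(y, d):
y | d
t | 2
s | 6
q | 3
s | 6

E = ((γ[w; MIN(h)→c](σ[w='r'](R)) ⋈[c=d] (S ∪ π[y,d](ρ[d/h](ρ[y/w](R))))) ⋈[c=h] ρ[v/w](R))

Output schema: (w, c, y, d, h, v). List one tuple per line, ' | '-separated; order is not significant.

Subexpression sizes:
  R → 4
  σ[w='r'](R) → 1
  γ[w; MIN(h)→c](σ[w='r'](R)) → 1
  S → 4
  R → 4
  ρ[y/w](R) → 4
  ρ[d/h](ρ[y/w](R)) → 4
  π[y,d](ρ[d/h](ρ[y/w](R))) → 4
  (S ∪ π[y,d](ρ[d/h](ρ[y/w](R)))) → 8
  (γ[w; MIN(h)→c](σ[w='r'](R)) ⋈[c=d] (S ∪ π[y,d](ρ[d/h](ρ[y/w](R))))) → 2
  R → 4
  ρ[v/w](R) → 4
  ((γ[w; MIN(h)→c](σ[w='r'](R)) ⋈[c=d] (S ∪ π[y,d](ρ[d/h](ρ[y/w](R))))) ⋈[c=h] ρ[v/w](R)) → 4

== RESULT ==
w | c | y | d | h | v
r | 1 | r | 1 | 1 | r
r | 1 | r | 1 | 1 | t
r | 1 | t | 1 | 1 | r
r | 1 | t | 1 | 1 | t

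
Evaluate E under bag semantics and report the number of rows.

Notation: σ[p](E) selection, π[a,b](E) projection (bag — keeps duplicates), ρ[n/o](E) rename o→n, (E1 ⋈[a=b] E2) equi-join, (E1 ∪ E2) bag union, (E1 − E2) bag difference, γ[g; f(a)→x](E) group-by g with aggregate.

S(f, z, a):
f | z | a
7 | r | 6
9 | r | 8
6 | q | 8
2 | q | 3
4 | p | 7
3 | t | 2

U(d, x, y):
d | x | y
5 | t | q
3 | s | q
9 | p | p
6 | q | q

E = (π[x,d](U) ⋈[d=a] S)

Subexpression sizes:
  U → 4
  π[x,d](U) → 4
  S → 6
  (π[x,d](U) ⋈[d=a] S) → 2

|E| = 2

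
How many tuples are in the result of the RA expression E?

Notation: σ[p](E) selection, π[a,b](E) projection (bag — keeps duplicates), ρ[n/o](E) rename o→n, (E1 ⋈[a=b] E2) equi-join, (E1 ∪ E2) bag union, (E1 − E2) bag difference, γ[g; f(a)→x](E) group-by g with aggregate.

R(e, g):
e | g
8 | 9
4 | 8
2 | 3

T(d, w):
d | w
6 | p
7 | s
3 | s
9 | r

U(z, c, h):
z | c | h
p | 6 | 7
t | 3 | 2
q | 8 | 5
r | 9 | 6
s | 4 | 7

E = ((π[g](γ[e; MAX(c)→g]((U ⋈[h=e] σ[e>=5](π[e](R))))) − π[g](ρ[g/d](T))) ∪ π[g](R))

Stepwise |·|:
  U → 5
  R → 3
  π[e](R) → 3
  σ[e>=5](π[e](R)) → 1
  (U ⋈[h=e] σ[e>=5](π[e](R))) → 0
  γ[e; MAX(c)→g]((U ⋈[h=e] σ[e>=5](π[e](R)))) → 0
  π[g](γ[e; MAX(c)→g]((U ⋈[h=e] σ[e>=5](π[e](R))))) → 0
  T → 4
  ρ[g/d](T) → 4
  π[g](ρ[g/d](T)) → 4
  (π[g](γ[e; MAX(c)→g]((U ⋈[h=e] σ[e>=5](π[e](R))))) − π[g](ρ[g/d](T))) → 0
  R → 3
  π[g](R) → 3
  ((π[g](γ[e; MAX(c)→g]((U ⋈[h=e] σ[e>=5](π[e](R))))) − π[g](ρ[g/d](T))) ∪ π[g](R)) → 3

|E| = 3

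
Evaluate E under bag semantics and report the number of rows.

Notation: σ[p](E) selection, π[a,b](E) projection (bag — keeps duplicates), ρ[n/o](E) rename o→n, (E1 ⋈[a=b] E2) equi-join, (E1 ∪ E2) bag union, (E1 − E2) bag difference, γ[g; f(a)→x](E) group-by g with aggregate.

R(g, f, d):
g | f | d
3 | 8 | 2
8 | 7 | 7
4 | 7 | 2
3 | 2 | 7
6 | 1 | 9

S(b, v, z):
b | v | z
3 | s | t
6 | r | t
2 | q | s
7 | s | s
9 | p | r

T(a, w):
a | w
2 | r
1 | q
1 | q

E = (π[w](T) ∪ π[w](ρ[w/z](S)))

Stepwise |·|:
  T → 3
  π[w](T) → 3
  S → 5
  ρ[w/z](S) → 5
  π[w](ρ[w/z](S)) → 5
  (π[w](T) ∪ π[w](ρ[w/z](S))) → 8

|E| = 8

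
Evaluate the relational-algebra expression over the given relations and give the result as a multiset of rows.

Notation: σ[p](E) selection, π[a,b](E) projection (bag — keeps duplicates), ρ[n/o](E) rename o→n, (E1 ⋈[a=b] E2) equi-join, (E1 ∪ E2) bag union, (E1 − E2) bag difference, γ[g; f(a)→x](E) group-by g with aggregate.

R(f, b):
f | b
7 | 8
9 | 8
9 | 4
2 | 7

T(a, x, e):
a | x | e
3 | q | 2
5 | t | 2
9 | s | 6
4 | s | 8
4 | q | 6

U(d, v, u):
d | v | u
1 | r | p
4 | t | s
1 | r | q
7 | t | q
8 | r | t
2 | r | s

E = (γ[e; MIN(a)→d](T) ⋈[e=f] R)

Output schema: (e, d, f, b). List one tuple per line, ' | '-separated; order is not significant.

Stepwise |·|:
  T → 5
  γ[e; MIN(a)→d](T) → 3
  R → 4
  (γ[e; MIN(a)→d](T) ⋈[e=f] R) → 1

== RESULT ==
e | d | f | b
2 | 3 | 2 | 7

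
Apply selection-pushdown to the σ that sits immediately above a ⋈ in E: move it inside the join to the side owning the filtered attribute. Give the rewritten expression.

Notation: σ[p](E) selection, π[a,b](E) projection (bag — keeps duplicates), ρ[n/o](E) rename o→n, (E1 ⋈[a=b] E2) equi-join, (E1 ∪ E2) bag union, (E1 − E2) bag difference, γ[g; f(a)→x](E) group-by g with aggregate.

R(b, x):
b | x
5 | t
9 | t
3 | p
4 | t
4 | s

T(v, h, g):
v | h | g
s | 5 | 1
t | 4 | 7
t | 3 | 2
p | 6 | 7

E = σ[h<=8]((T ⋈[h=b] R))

σ filters on h, owned by the left side.
E' = (σ[h<=8](T) ⋈[h=b] R)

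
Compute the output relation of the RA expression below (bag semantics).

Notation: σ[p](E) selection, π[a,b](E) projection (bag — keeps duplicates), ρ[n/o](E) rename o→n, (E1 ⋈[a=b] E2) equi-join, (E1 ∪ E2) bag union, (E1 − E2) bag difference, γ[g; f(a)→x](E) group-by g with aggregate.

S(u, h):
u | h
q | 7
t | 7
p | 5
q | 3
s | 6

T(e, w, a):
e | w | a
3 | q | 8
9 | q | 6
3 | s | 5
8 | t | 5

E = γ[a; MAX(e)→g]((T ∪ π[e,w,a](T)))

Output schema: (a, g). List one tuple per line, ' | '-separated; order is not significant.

Row counts bottom-up:
  T → 4
  T → 4
  π[e,w,a](T) → 4
  (T ∪ π[e,w,a](T)) → 8
  γ[a; MAX(e)→g]((T ∪ π[e,w,a](T))) → 3

== RESULT ==
a | g
5 | 8
6 | 9
8 | 3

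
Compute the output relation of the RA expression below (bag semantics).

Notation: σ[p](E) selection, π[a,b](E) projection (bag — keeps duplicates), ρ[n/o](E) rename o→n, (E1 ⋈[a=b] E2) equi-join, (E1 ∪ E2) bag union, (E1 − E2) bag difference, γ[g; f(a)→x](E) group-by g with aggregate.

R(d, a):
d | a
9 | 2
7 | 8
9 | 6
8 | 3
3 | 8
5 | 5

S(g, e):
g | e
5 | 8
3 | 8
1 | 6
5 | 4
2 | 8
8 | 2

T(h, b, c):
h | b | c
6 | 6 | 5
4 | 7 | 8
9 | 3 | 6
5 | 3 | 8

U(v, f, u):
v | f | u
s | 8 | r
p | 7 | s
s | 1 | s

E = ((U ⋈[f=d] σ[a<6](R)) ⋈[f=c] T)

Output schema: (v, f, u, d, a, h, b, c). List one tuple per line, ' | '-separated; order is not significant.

Per-node cardinality:
  U → 3
  R → 6
  σ[a<6](R) → 3
  (U ⋈[f=d] σ[a<6](R)) → 1
  T → 4
  ((U ⋈[f=d] σ[a<6](R)) ⋈[f=c] T) → 2

== RESULT ==
v | f | u | d | a | h | b | c
s | 8 | r | 8 | 3 | 4 | 7 | 8
s | 8 | r | 8 | 3 | 5 | 3 | 8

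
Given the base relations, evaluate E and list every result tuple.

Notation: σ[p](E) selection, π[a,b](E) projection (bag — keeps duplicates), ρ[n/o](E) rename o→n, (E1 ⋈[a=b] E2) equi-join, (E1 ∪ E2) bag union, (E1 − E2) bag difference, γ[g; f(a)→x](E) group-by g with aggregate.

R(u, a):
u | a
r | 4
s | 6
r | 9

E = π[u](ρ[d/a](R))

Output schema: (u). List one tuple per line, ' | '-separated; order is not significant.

Subexpression sizes:
  R → 3
  ρ[d/a](R) → 3
  π[u](ρ[d/a](R)) → 3

== RESULT ==
u
r
r
s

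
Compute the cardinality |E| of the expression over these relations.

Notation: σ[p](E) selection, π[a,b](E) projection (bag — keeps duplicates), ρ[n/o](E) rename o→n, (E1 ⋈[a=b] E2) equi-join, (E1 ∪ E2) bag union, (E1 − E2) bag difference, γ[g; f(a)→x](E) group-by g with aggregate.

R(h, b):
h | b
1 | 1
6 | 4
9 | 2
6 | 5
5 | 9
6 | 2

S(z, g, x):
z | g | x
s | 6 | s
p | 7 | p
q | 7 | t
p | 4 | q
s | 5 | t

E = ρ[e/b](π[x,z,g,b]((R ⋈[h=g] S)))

Stepwise |·|:
  R → 6
  S → 5
  (R ⋈[h=g] S) → 4
  π[x,z,g,b]((R ⋈[h=g] S)) → 4
  ρ[e/b](π[x,z,g,b]((R ⋈[h=g] S))) → 4

|E| = 4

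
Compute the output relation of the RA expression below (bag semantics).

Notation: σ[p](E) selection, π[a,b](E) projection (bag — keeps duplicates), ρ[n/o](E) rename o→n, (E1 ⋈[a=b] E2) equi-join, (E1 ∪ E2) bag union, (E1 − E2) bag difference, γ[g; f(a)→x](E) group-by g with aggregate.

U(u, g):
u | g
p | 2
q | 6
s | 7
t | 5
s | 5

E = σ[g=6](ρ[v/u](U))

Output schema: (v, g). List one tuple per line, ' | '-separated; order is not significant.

Row counts bottom-up:
  U → 5
  ρ[v/u](U) → 5
  σ[g=6](ρ[v/u](U)) → 1

== RESULT ==
v | g
q | 6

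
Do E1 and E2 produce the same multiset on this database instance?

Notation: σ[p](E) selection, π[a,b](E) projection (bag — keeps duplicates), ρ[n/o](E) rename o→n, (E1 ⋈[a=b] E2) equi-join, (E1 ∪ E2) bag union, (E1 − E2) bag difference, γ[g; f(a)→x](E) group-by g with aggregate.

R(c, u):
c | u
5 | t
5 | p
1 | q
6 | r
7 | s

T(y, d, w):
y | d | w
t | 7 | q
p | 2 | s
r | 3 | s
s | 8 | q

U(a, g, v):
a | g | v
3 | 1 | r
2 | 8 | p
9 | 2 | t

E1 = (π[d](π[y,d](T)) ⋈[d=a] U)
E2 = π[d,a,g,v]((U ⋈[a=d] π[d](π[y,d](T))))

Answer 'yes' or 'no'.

E1 row counts bottom-up:
  T → 4
  π[y,d](T) → 4
  π[d](π[y,d](T)) → 4
  U → 3
  (π[d](π[y,d](T)) ⋈[d=a] U) → 2
E2 row counts bottom-up:
  U → 3
  T → 4
  π[y,d](T) → 4
  π[d](π[y,d](T)) → 4
  (U ⋈[a=d] π[d](π[y,d](T))) → 2
  π[d,a,g,v]((U ⋈[a=d] π[d](π[y,d](T)))) → 2

E1 and E2 produce the same multiset:
d | a | g | v
2 | 2 | 8 | p
3 | 3 | 1 | r

yes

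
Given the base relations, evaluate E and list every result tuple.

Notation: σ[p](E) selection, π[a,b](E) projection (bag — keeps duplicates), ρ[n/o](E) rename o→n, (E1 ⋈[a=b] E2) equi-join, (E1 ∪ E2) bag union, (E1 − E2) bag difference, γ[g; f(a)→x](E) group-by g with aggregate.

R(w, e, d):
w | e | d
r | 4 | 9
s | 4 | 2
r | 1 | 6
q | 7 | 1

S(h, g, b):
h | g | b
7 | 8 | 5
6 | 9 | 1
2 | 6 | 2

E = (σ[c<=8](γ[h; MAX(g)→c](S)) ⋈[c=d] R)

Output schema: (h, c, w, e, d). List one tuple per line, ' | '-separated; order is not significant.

Row counts bottom-up:
  S → 3
  γ[h; MAX(g)→c](S) → 3
  σ[c<=8](γ[h; MAX(g)→c](S)) → 2
  R → 4
  (σ[c<=8](γ[h; MAX(g)→c](S)) ⋈[c=d] R) → 1

== RESULT ==
h | c | w | e | d
2 | 6 | r | 1 | 6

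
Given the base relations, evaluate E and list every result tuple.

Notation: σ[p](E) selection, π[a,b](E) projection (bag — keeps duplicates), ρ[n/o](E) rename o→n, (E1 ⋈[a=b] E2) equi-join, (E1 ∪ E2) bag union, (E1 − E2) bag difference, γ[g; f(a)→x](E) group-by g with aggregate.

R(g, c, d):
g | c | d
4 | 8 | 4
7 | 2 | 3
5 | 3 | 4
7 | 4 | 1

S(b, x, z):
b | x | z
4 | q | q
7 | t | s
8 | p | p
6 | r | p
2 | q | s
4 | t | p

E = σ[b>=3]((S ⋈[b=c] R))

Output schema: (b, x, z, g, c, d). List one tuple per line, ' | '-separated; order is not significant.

Row counts bottom-up:
  S → 6
  R → 4
  (S ⋈[b=c] R) → 4
  σ[b>=3]((S ⋈[b=c] R)) → 3

== RESULT ==
b | x | z | g | c | d
4 | q | q | 7 | 4 | 1
4 | t | p | 7 | 4 | 1
8 | p | p | 4 | 8 | 4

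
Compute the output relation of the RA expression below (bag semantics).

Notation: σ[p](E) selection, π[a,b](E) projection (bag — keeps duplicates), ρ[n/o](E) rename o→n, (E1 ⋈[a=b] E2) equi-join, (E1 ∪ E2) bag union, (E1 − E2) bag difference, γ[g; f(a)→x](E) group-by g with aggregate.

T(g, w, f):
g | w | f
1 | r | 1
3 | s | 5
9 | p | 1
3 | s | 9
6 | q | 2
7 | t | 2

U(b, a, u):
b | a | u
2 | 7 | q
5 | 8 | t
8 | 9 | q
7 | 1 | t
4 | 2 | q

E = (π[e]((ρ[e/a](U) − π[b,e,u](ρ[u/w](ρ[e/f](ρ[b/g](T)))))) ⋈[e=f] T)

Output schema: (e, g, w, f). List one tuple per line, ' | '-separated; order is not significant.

Subexpression sizes:
  U → 5
  ρ[e/a](U) → 5
  T → 6
  ρ[b/g](T) → 6
  ρ[e/f](ρ[b/g](T)) → 6
  ρ[u/w](ρ[e/f](ρ[b/g](T))) → 6
  π[b,e,u](ρ[u/w](ρ[e/f](ρ[b/g](T)))) → 6
  (ρ[e/a](U) − π[b,e,u](ρ[u/w](ρ[e/f](ρ[b/g](T))))) → 5
  π[e]((ρ[e/a](U) − π[b,e,u](ρ[u/w](ρ[e/f](ρ[b/g](T)))))) → 5
  T → 6
  (π[e]((ρ[e/a](U) − π[b,e,u](ρ[u/w](ρ[e/f](ρ[b/g](T)))))) ⋈[e=f] T) → 5

== RESULT ==
e | g | w | f
1 | 1 | r | 1
1 | 9 | p | 1
2 | 6 | q | 2
2 | 7 | t | 2
9 | 3 | s | 9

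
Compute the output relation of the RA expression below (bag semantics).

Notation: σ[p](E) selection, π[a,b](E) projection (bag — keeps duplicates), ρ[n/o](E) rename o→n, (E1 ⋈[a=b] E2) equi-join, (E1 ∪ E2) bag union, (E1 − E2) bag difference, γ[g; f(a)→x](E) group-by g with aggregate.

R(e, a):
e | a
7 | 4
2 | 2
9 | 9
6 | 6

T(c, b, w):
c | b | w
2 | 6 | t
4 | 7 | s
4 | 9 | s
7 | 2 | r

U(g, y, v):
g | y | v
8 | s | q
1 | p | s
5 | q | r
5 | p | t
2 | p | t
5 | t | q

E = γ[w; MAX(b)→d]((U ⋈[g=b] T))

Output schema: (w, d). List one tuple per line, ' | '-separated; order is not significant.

Per-node cardinality:
  U → 6
  T → 4
  (U ⋈[g=b] T) → 1
  γ[w; MAX(b)→d]((U ⋈[g=b] T)) → 1

== RESULT ==
w | d
r | 2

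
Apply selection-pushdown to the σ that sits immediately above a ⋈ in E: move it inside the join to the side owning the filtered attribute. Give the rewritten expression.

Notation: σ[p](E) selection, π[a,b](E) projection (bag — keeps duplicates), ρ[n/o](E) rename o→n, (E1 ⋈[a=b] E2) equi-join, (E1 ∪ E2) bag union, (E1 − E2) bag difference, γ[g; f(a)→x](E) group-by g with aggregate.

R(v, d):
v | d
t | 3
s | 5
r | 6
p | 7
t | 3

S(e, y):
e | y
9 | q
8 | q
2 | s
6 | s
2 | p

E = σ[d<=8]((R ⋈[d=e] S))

σ filters on d, owned by the left side.
E' = (σ[d<=8](R) ⋈[d=e] S)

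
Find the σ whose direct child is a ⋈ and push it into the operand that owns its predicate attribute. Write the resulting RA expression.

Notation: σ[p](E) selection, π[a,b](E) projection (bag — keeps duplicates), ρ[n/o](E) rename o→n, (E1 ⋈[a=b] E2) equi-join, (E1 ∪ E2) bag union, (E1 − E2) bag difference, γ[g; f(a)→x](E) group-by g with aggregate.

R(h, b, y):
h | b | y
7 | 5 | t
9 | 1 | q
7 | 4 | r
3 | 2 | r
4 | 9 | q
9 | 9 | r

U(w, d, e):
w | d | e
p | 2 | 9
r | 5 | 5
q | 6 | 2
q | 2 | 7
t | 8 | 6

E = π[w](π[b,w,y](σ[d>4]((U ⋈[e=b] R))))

σ filters on d, owned by the left side.
E' = π[w](π[b,w,y]((σ[d>4](U) ⋈[e=b] R)))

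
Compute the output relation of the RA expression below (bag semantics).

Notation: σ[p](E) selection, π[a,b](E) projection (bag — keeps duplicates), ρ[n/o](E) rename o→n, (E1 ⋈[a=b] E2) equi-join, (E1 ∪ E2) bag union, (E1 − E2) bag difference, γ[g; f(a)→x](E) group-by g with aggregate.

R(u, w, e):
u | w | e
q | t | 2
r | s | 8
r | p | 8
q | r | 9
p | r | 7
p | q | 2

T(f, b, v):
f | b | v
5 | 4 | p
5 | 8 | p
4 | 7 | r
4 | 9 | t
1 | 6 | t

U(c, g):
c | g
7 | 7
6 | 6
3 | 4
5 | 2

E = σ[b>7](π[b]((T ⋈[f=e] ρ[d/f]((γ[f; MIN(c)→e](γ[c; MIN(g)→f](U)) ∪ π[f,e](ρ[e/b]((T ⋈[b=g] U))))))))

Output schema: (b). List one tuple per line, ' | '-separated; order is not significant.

Row counts bottom-up:
  T → 5
  U → 4
  γ[c; MIN(g)→f](U) → 4
  γ[f; MIN(c)→e](γ[c; MIN(g)→f](U)) → 4
  T → 5
  U → 4
  (T ⋈[b=g] U) → 3
  ρ[e/b]((T ⋈[b=g] U)) → 3
  π[f,e](ρ[e/b]((T ⋈[b=g] U))) → 3
  (γ[f; MIN(c)→e](γ[c; MIN(g)→f](U)) ∪ π[f,e](ρ[e/b]((T ⋈[b=g] U)))) → 7
  ρ[d/f]((γ[f; MIN(c)→e](γ[c; MIN(g)→f](U)) ∪ π[f,e](ρ[e/b]((T ⋈[b=g] U))))) → 7
  (T ⋈[f=e] ρ[d/f]((γ[f; MIN(c)→e](γ[c; MIN(g)→f](U)) ∪ π[f,e](ρ[e/b]((T ⋈[b=g] U)))))) → 4
  π[b]((T ⋈[f=e] ρ[d/f]((γ[f; MIN(c)→e](γ[c; MIN(g)→f](U)) ∪ π[f,e](ρ[e/b]((T ⋈[b=g] U))))))) → 4
  σ[b>7](π[b]((T ⋈[f=e] ρ[d/f]((γ[f; MIN(c)→e](γ[c; MIN(g)→f](U)) ∪ π[f,e](ρ[e/b]((T ⋈[b=g] U)))))))) → 2

== RESULT ==
b
8
9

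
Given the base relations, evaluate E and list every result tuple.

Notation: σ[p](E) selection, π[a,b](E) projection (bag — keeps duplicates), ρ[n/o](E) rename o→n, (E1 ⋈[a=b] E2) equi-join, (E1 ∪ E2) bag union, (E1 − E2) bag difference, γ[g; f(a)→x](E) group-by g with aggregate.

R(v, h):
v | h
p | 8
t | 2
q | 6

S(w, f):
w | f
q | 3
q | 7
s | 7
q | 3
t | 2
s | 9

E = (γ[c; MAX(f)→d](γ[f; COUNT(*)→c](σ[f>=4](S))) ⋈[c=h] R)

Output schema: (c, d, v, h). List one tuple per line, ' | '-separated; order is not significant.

Subexpression sizes:
  S → 6
  σ[f>=4](S) → 3
  γ[f; COUNT(*)→c](σ[f>=4](S)) → 2
  γ[c; MAX(f)→d](γ[f; COUNT(*)→c](σ[f>=4](S))) → 2
  R → 3
  (γ[c; MAX(f)→d](γ[f; COUNT(*)→c](σ[f>=4](S))) ⋈[c=h] R) → 1

== RESULT ==
c | d | v | h
2 | 7 | t | 2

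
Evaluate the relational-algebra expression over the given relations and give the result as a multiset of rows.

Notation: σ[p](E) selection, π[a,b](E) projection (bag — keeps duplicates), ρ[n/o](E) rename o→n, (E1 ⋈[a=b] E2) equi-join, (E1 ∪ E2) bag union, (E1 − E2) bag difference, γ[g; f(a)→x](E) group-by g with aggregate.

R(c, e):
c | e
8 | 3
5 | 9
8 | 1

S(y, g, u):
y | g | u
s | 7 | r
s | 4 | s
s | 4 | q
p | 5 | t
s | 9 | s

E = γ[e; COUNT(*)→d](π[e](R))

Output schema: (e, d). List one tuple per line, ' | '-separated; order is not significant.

Subexpression sizes:
  R → 3
  π[e](R) → 3
  γ[e; COUNT(*)→d](π[e](R)) → 3

== RESULT ==
e | d
1 | 1
3 | 1
9 | 1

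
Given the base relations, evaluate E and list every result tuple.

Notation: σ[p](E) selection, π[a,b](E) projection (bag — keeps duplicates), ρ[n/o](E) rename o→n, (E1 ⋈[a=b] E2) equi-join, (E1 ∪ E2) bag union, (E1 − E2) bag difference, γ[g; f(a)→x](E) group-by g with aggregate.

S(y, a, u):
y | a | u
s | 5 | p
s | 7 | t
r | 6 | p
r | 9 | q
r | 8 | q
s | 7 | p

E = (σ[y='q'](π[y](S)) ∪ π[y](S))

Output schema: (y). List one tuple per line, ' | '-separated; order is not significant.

Per-node cardinality:
  S → 6
  π[y](S) → 6
  σ[y='q'](π[y](S)) → 0
  S → 6
  π[y](S) → 6
  (σ[y='q'](π[y](S)) ∪ π[y](S)) → 6

== RESULT ==
y
r
r
r
s
s
s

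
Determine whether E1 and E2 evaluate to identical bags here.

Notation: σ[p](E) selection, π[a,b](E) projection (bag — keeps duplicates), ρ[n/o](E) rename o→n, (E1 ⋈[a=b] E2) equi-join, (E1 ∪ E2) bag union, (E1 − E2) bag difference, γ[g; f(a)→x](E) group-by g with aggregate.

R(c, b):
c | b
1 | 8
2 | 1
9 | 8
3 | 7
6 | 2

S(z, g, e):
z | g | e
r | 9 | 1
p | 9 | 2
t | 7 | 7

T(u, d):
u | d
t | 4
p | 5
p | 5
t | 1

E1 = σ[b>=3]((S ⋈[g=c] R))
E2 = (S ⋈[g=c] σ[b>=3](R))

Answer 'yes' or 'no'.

E1 subexpression sizes:
  S → 3
  R → 5
  (S ⋈[g=c] R) → 2
  σ[b>=3]((S ⋈[g=c] R)) → 2
E2 subexpression sizes:
  S → 3
  R → 5
  σ[b>=3](R) → 3
  (S ⋈[g=c] σ[b>=3](R)) → 2

E1 and E2 produce the same multiset:
z | g | e | c | b
p | 9 | 2 | 9 | 8
r | 9 | 1 | 9 | 8

yes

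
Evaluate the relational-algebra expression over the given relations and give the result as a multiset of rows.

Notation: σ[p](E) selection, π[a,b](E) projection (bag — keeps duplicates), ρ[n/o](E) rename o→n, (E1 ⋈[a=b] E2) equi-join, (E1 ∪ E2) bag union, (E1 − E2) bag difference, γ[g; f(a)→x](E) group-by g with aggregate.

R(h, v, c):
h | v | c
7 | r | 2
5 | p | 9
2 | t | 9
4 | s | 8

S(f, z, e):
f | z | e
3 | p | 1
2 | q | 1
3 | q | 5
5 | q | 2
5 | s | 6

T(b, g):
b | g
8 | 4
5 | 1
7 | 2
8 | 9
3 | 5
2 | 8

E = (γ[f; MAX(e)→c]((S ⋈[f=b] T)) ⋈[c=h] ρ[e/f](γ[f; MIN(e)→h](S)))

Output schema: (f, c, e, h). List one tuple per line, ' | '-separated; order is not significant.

Subexpression sizes:
  S → 5
  T → 6
  (S ⋈[f=b] T) → 5
  γ[f; MAX(e)→c]((S ⋈[f=b] T)) → 3
  S → 5
  γ[f; MIN(e)→h](S) → 3
  ρ[e/f](γ[f; MIN(e)→h](S)) → 3
  (γ[f; MAX(e)→c]((S ⋈[f=b] T)) ⋈[c=h] ρ[e/f](γ[f; MIN(e)→h](S))) → 2

== RESULT ==
f | c | e | h
2 | 1 | 2 | 1
2 | 1 | 3 | 1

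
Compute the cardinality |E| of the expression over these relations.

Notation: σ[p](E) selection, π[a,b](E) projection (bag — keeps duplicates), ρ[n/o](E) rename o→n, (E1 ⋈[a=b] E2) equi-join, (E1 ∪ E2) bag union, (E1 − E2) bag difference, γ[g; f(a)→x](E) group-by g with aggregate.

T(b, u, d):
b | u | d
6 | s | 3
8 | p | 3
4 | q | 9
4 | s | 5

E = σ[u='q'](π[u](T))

Per-node cardinality:
  T → 4
  π[u](T) → 4
  σ[u='q'](π[u](T)) → 1

|E| = 1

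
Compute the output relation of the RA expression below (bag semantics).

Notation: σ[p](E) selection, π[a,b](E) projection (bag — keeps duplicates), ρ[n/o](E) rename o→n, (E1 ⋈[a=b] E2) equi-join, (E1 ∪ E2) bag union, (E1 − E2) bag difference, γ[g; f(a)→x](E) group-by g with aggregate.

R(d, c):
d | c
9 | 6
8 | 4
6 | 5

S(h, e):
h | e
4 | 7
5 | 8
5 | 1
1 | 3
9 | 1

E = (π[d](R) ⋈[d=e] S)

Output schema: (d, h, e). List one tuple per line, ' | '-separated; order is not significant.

Row counts bottom-up:
  R → 3
  π[d](R) → 3
  S → 5
  (π[d](R) ⋈[d=e] S) → 1

== RESULT ==
d | h | e
8 | 5 | 8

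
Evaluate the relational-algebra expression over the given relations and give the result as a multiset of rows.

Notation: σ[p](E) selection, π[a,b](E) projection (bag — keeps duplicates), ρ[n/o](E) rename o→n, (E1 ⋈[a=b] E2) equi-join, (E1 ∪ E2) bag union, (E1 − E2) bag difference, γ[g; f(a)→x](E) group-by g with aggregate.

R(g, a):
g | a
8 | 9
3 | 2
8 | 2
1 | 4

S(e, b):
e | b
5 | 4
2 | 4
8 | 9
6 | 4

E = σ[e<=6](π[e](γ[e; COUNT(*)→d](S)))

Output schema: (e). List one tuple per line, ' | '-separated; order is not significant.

Stepwise |·|:
  S → 4
  γ[e; COUNT(*)→d](S) → 4
  π[e](γ[e; COUNT(*)→d](S)) → 4
  σ[e<=6](π[e](γ[e; COUNT(*)→d](S))) → 3

== RESULT ==
e
2
5
6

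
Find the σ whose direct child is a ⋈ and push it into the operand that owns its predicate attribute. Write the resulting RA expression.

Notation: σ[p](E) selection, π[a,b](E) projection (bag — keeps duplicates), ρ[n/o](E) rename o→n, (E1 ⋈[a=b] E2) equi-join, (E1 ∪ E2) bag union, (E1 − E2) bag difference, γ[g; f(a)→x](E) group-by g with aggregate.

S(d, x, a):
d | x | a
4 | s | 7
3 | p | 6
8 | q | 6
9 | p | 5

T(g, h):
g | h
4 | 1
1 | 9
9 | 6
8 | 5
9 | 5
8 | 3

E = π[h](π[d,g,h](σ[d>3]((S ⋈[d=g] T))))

σ filters on d, owned by the left side.
E' = π[h](π[d,g,h]((σ[d>3](S) ⋈[d=g] T)))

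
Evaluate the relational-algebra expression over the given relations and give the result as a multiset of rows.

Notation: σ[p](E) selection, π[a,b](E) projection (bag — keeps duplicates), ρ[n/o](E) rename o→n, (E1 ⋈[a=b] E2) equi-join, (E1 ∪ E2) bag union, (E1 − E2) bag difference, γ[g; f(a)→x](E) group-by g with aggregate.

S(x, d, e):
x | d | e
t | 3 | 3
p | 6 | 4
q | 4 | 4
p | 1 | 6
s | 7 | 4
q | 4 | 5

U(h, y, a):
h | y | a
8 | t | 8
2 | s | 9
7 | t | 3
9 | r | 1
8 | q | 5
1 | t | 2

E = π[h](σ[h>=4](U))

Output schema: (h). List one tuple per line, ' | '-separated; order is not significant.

Subexpression sizes:
  U → 6
  σ[h>=4](U) → 4
  π[h](σ[h>=4](U)) → 4

== RESULT ==
h
7
8
8
9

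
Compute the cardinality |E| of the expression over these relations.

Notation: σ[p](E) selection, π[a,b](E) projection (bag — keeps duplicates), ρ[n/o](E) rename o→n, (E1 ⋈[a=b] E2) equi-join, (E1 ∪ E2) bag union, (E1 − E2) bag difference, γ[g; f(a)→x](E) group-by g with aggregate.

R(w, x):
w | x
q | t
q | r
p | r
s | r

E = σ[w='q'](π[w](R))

Per-node cardinality:
  R → 4
  π[w](R) → 4
  σ[w='q'](π[w](R)) → 2

|E| = 2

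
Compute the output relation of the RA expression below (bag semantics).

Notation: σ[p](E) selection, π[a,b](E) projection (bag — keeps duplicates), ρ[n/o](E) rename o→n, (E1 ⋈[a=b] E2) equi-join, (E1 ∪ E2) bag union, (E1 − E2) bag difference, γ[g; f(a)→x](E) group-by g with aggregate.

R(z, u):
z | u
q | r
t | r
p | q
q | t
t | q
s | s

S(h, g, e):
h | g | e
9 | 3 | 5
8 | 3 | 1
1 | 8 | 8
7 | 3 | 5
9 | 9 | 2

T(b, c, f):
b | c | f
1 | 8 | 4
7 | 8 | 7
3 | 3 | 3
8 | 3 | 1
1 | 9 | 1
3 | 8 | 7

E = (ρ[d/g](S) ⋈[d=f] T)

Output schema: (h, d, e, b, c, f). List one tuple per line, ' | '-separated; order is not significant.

Row counts bottom-up:
  S → 5
  ρ[d/g](S) → 5
  T → 6
  (ρ[d/g](S) ⋈[d=f] T) → 3

== RESULT ==
h | d | e | b | c | f
7 | 3 | 5 | 3 | 3 | 3
8 | 3 | 1 | 3 | 3 | 3
9 | 3 | 5 | 3 | 3 | 3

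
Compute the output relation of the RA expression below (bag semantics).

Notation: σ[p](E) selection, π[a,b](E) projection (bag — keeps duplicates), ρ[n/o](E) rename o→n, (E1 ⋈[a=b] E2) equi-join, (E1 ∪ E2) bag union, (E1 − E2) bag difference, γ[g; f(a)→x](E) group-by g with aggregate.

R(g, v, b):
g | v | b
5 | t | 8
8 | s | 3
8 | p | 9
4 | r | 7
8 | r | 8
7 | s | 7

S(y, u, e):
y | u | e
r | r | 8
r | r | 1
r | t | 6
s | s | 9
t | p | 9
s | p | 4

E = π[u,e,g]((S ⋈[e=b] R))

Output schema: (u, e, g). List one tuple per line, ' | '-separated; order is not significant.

Stepwise |·|:
  S → 6
  R → 6
  (S ⋈[e=b] R) → 4
  π[u,e,g]((S ⋈[e=b] R)) → 4

== RESULT ==
u | e | g
p | 9 | 8
r | 8 | 5
r | 8 | 8
s | 9 | 8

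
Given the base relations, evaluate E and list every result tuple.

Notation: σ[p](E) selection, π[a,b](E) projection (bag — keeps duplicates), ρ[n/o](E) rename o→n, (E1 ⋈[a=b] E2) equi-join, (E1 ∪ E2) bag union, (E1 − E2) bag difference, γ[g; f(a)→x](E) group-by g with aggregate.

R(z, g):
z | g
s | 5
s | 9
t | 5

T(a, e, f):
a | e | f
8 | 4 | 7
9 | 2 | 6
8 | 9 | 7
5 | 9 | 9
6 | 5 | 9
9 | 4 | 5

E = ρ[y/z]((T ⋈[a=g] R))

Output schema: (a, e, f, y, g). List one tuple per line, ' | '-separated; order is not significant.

Row counts bottom-up:
  T → 6
  R → 3
  (T ⋈[a=g] R) → 4
  ρ[y/z]((T ⋈[a=g] R)) → 4

== RESULT ==
a | e | f | y | g
5 | 9 | 9 | s | 5
5 | 9 | 9 | t | 5
9 | 2 | 6 | s | 9
9 | 4 | 5 | s | 9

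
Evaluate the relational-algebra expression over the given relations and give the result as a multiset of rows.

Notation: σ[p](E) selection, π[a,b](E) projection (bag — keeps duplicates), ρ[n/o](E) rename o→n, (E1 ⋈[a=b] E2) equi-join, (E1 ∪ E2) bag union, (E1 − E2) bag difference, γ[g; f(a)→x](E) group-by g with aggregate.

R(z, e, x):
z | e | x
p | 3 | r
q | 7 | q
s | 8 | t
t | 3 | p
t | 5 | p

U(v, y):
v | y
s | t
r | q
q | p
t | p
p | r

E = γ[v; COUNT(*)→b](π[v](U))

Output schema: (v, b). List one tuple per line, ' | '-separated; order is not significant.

Row counts bottom-up:
  U → 5
  π[v](U) → 5
  γ[v; COUNT(*)→b](π[v](U)) → 5

== RESULT ==
v | b
p | 1
q | 1
r | 1
s | 1
t | 1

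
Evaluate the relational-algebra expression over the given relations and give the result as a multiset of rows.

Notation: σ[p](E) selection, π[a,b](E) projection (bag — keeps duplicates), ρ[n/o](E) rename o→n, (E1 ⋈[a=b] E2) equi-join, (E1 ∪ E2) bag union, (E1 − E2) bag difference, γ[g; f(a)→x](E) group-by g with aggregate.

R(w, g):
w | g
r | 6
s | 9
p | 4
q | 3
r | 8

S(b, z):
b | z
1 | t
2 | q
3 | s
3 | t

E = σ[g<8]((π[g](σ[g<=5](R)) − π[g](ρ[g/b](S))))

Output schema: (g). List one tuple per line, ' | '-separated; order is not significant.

Row counts bottom-up:
  R → 5
  σ[g<=5](R) → 2
  π[g](σ[g<=5](R)) → 2
  S → 4
  ρ[g/b](S) → 4
  π[g](ρ[g/b](S)) → 4
  (π[g](σ[g<=5](R)) − π[g](ρ[g/b](S))) → 1
  σ[g<8]((π[g](σ[g<=5](R)) − π[g](ρ[g/b](S)))) → 1

== RESULT ==
g
4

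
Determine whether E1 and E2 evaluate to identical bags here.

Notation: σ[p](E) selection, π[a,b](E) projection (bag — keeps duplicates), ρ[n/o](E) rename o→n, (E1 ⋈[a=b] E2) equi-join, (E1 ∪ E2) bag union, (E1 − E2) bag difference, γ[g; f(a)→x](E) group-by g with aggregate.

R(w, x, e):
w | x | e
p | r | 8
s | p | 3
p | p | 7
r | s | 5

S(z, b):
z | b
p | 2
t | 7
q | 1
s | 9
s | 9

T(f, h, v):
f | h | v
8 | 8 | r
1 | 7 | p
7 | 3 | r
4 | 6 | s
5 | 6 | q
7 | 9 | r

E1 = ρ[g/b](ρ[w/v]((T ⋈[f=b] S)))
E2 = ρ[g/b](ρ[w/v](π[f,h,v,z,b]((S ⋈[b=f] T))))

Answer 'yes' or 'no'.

E1 row counts bottom-up:
  T → 6
  S → 5
  (T ⋈[f=b] S) → 3
  ρ[w/v]((T ⋈[f=b] S)) → 3
  ρ[g/b](ρ[w/v]((T ⋈[f=b] S))) → 3
E2 row counts bottom-up:
  S → 5
  T → 6
  (S ⋈[b=f] T) → 3
  π[f,h,v,z,b]((S ⋈[b=f] T)) → 3
  ρ[w/v](π[f,h,v,z,b]((S ⋈[b=f] T))) → 3
  ρ[g/b](ρ[w/v](π[f,h,v,z,b]((S ⋈[b=f] T)))) → 3

E1 and E2 produce the same multiset:
f | h | w | z | g
1 | 7 | p | q | 1
7 | 3 | r | t | 7
7 | 9 | r | t | 7

yes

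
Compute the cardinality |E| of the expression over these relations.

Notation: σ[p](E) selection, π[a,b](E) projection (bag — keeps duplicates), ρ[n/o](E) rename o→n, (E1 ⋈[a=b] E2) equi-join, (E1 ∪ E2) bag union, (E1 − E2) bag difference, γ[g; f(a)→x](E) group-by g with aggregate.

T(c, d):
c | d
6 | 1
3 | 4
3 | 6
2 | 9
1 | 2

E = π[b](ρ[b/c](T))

Stepwise |·|:
  T → 5
  ρ[b/c](T) → 5
  π[b](ρ[b/c](T)) → 5

|E| = 5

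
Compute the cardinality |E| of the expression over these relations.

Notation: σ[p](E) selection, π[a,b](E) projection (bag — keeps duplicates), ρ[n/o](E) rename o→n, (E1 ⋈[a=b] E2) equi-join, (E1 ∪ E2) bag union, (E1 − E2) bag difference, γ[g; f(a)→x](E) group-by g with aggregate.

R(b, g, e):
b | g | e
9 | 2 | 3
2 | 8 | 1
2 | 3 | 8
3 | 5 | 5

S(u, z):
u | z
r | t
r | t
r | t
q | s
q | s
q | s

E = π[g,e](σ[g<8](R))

Subexpression sizes:
  R → 4
  σ[g<8](R) → 3
  π[g,e](σ[g<8](R)) → 3

|E| = 3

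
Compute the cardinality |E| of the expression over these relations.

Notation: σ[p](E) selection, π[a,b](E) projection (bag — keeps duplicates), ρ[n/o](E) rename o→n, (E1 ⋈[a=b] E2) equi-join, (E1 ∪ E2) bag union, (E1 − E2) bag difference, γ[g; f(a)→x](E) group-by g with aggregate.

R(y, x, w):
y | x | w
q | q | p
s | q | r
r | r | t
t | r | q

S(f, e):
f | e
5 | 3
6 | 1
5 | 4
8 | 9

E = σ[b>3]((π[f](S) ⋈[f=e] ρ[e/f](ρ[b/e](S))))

Row counts bottom-up:
  S → 4
  π[f](S) → 4
  S → 4
  ρ[b/e](S) → 4
  ρ[e/f](ρ[b/e](S)) → 4
  (π[f](S) ⋈[f=e] ρ[e/f](ρ[b/e](S))) → 6
  σ[b>3]((π[f](S) ⋈[f=e] ρ[e/f](ρ[b/e](S)))) → 3

|E| = 3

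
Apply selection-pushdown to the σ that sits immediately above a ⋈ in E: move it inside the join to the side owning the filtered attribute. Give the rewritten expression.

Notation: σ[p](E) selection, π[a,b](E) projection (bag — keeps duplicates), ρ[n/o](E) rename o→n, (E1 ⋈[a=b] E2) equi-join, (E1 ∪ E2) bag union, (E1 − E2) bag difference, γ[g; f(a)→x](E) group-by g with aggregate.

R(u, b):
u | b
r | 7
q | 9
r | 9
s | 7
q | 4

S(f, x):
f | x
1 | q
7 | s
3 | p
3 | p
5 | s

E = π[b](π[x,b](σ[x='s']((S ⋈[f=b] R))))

σ filters on x, owned by the left side.
E' = π[b](π[x,b]((σ[x='s'](S) ⋈[f=b] R)))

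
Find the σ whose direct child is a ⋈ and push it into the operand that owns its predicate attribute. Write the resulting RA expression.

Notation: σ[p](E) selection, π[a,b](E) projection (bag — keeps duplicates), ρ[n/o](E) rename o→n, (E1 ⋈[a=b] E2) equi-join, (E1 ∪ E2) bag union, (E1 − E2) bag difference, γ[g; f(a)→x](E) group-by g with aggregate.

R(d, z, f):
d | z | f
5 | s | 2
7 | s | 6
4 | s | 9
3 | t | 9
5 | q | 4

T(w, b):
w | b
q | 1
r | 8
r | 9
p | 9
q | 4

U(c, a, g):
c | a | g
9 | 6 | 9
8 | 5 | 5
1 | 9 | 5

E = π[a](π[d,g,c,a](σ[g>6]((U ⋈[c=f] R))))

σ filters on g, owned by the left side.
E' = π[a](π[d,g,c,a]((σ[g>6](U) ⋈[c=f] R)))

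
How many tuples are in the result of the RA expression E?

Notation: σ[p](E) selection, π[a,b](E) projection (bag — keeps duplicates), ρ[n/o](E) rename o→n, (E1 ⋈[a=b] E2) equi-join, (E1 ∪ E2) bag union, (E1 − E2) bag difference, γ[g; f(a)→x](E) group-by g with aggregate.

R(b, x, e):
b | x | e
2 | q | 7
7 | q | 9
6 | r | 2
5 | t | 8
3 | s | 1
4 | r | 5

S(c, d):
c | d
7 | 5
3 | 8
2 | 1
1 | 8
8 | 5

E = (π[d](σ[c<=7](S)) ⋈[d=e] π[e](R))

Stepwise |·|:
  S → 5
  σ[c<=7](S) → 4
  π[d](σ[c<=7](S)) → 4
  R → 6
  π[e](R) → 6
  (π[d](σ[c<=7](S)) ⋈[d=e] π[e](R)) → 4

|E| = 4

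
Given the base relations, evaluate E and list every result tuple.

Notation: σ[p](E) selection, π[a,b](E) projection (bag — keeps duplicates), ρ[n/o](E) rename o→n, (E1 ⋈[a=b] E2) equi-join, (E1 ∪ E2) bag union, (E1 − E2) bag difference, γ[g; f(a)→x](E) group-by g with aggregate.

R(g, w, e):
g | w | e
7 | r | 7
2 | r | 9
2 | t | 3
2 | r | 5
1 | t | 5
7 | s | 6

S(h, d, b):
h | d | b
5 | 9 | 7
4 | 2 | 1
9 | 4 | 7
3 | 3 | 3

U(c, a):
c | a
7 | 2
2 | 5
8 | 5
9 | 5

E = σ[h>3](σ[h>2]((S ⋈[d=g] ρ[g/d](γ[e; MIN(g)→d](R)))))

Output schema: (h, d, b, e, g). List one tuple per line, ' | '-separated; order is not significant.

Row counts bottom-up:
  S → 4
  R → 6
  γ[e; MIN(g)→d](R) → 5
  ρ[g/d](γ[e; MIN(g)→d](R)) → 5
  (S ⋈[d=g] ρ[g/d](γ[e; MIN(g)→d](R))) → 2
  σ[h>2]((S ⋈[d=g] ρ[g/d](γ[e; MIN(g)→d](R)))) → 2
  σ[h>3](σ[h>2]((S ⋈[d=g] ρ[g/d](γ[e; MIN(g)→d](R))))) → 2

== RESULT ==
h | d | b | e | g
4 | 2 | 1 | 3 | 2
4 | 2 | 1 | 9 | 2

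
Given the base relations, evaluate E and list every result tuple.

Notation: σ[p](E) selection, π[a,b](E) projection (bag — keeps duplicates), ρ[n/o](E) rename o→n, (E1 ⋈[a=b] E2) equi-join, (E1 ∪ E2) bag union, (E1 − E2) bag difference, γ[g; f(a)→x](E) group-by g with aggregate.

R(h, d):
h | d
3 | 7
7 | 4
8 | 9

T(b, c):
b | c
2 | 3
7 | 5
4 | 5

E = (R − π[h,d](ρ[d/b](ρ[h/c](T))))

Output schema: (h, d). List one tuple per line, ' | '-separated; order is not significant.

Per-node cardinality:
  R → 3
  T → 3
  ρ[h/c](T) → 3
  ρ[d/b](ρ[h/c](T)) → 3
  π[h,d](ρ[d/b](ρ[h/c](T))) → 3
  (R − π[h,d](ρ[d/b](ρ[h/c](T)))) → 3

== RESULT ==
h | d
3 | 7
7 | 4
8 | 9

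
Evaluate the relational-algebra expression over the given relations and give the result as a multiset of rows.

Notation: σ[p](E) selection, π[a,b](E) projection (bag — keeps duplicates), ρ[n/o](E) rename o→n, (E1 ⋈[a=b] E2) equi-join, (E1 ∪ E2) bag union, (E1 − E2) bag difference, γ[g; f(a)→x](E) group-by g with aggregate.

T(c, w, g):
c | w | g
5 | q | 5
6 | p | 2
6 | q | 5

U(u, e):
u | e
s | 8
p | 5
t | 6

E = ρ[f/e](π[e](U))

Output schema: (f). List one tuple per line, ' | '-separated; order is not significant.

Per-node cardinality:
  U → 3
  π[e](U) → 3
  ρ[f/e](π[e](U)) → 3

== RESULT ==
f
5
6
8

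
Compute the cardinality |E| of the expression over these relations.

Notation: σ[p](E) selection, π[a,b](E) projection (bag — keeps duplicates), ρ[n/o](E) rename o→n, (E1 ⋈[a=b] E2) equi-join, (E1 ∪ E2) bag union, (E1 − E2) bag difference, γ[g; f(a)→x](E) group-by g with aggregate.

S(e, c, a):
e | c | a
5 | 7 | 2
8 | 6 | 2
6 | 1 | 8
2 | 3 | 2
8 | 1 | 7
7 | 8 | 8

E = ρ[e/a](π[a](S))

Subexpression sizes:
  S → 6
  π[a](S) → 6
  ρ[e/a](π[a](S)) → 6

|E| = 6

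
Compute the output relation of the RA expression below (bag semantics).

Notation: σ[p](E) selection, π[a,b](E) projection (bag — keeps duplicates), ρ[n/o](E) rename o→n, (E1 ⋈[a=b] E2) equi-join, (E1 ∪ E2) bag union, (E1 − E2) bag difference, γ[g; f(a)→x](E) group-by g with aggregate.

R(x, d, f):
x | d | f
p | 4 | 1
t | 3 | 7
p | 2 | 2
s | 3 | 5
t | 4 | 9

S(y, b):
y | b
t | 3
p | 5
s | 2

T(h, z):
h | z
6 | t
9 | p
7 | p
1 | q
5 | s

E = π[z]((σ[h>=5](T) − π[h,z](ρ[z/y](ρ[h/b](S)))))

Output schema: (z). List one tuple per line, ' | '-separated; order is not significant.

Per-node cardinality:
  T → 5
  σ[h>=5](T) → 4
  S → 3
  ρ[h/b](S) → 3
  ρ[z/y](ρ[h/b](S)) → 3
  π[h,z](ρ[z/y](ρ[h/b](S))) → 3
  (σ[h>=5](T) − π[h,z](ρ[z/y](ρ[h/b](S)))) → 4
  π[z]((σ[h>=5](T) − π[h,z](ρ[z/y](ρ[h/b](S))))) → 4

== RESULT ==
z
p
p
s
t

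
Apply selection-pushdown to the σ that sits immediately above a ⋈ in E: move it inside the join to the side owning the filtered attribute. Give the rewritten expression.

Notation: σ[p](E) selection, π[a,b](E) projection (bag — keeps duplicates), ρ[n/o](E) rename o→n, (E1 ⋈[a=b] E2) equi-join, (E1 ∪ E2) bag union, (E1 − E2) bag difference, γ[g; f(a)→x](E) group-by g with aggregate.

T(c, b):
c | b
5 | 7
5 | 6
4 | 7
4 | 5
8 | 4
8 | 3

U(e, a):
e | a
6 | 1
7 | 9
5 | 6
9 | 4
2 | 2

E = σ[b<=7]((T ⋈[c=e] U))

σ filters on b, owned by the left side.
E' = (σ[b<=7](T) ⋈[c=e] U)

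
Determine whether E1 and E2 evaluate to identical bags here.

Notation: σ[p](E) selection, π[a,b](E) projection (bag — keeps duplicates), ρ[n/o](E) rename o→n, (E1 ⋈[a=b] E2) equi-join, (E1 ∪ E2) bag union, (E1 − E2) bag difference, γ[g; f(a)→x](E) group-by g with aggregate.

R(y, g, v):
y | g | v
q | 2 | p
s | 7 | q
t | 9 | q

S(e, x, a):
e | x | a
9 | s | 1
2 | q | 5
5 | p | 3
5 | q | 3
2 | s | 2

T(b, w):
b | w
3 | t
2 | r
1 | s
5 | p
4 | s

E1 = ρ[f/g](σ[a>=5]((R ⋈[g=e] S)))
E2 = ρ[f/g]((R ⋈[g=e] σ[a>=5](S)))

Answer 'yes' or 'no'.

E1 subexpression sizes:
  R → 3
  S → 5
  (R ⋈[g=e] S) → 3
  σ[a>=5]((R ⋈[g=e] S)) → 1
  ρ[f/g](σ[a>=5]((R ⋈[g=e] S))) → 1
E2 subexpression sizes:
  R → 3
  S → 5
  σ[a>=5](S) → 1
  (R ⋈[g=e] σ[a>=5](S)) → 1
  ρ[f/g]((R ⋈[g=e] σ[a>=5](S))) → 1

E1 and E2 produce the same multiset:
y | f | v | e | x | a
q | 2 | p | 2 | q | 5

yes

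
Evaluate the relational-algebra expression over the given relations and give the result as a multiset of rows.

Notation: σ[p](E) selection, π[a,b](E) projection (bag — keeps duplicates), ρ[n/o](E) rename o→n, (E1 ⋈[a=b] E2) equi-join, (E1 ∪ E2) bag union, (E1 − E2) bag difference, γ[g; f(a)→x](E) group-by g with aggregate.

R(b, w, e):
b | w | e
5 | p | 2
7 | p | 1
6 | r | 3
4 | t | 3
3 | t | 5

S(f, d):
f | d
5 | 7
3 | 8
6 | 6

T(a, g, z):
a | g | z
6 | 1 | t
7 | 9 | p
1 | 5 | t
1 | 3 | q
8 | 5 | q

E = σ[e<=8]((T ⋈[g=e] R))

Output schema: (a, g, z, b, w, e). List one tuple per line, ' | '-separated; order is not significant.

Row counts bottom-up:
  T → 5
  R → 5
  (T ⋈[g=e] R) → 5
  σ[e<=8]((T ⋈[g=e] R)) → 5

== RESULT ==
a | g | z | b | w | e
1 | 3 | q | 4 | t | 3
1 | 3 | q | 6 | r | 3
1 | 5 | t | 3 | t | 5
6 | 1 | t | 7 | p | 1
8 | 5 | q | 3 | t | 5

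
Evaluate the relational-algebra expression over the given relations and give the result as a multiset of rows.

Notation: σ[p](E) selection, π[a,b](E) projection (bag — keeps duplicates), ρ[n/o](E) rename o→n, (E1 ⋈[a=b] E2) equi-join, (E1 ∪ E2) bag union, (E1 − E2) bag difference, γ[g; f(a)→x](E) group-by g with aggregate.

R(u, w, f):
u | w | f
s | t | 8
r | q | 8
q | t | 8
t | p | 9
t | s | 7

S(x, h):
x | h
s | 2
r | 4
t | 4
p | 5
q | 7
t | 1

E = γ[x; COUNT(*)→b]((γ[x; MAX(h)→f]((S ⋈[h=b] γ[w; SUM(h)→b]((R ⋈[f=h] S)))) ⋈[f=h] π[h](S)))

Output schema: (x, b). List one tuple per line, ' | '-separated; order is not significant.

Subexpression sizes:
  S → 6
  R → 5
  S → 6
  (R ⋈[f=h] S) → 1
  γ[w; SUM(h)→b]((R ⋈[f=h] S)) → 1
  (S ⋈[h=b] γ[w; SUM(h)→b]((R ⋈[f=h] S))) → 1
  γ[x; MAX(h)→f]((S ⋈[h=b] γ[w; SUM(h)→b]((R ⋈[f=h] S)))) → 1
  S → 6
  π[h](S) → 6
  (γ[x; MAX(h)→f]((S ⋈[h=b] γ[w; SUM(h)→b]((R ⋈[f=h] S)))) ⋈[f=h] π[h](S)) → 1
  γ[x; COUNT(*)→b]((γ[x; MAX(h)→f]((S ⋈[h=b] γ[w; SUM(h)→b]((R ⋈[f=h] S)))) ⋈[f=h] π[h](S))) → 1

== RESULT ==
x | b
q | 1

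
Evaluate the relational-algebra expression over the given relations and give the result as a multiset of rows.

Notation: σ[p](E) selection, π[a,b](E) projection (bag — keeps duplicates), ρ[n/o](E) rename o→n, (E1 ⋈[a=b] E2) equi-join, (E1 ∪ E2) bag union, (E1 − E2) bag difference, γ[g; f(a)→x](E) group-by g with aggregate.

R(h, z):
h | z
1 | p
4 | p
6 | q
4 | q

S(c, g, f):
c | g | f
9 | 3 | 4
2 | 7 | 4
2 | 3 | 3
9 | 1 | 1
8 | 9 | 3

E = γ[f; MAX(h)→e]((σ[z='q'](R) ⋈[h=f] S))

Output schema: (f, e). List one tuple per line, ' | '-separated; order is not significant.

Stepwise |·|:
  R → 4
  σ[z='q'](R) → 2
  S → 5
  (σ[z='q'](R) ⋈[h=f] S) → 2
  γ[f; MAX(h)→e]((σ[z='q'](R) ⋈[h=f] S)) → 1

== RESULT ==
f | e
4 | 4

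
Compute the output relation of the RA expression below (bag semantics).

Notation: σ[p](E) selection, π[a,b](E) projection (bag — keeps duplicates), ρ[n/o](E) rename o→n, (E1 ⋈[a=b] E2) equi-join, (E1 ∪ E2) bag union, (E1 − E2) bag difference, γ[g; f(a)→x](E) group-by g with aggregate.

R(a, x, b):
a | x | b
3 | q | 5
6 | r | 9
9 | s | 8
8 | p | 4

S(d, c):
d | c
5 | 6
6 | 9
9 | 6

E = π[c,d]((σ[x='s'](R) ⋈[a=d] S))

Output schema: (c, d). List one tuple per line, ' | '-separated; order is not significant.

Row counts bottom-up:
  R → 4
  σ[x='s'](R) → 1
  S → 3
  (σ[x='s'](R) ⋈[a=d] S) → 1
  π[c,d]((σ[x='s'](R) ⋈[a=d] S)) → 1

== RESULT ==
c | d
6 | 9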